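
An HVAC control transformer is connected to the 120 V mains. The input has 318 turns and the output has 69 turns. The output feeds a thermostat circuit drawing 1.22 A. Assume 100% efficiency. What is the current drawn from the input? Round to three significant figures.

I_in ≈ 0.265 A

For an ideal transformer I_in N_in = I_out N_out, so I_in = 1.22 × 69/318 = 0.265 A.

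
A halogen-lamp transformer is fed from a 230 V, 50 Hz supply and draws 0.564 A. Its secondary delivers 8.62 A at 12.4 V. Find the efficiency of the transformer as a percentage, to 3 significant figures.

P_in = 230 × 0.564 = 129.720 W.
P_out = 12.4 × 8.62 = 106.888 W.
η = P_out/P_in = 106.888/129.720 = 0.824.

η ≈ 82.4%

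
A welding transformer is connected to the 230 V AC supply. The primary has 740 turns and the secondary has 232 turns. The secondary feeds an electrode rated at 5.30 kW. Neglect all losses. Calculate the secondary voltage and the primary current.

V_s = V_p × N_s/N_p = 230 × 232/740 = 72.108 V.
I_s = P/V_s = 5300/72.108 = 73.501 A.
I_p = I_s × N_s/N_p = 73.501 × 232/740 = 23.0 A.

V_s ≈ 72.1 V, I_p ≈ 23.0 A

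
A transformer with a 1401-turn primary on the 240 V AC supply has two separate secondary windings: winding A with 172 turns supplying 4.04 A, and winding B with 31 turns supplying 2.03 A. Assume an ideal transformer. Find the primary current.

V_A = 240 × 172/1401 = 29.465 V; V_B = 240 × 31/1401 = 5.3105 V.
P_out = V_A I_A + V_B I_B = 29.465×4.04 + 5.3105×2.03 = 119.04 + 10.780 = 129.82 W.
Ideal ⇒ P_in = P_out, so I_p = P_out/V_p = 129.82/240 = 0.541 A.

I_p ≈ 0.541 A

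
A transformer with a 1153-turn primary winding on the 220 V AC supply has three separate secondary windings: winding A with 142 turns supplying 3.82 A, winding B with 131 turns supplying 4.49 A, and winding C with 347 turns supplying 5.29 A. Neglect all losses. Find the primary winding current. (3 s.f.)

V_A = 220 × 142/1153 = 27.095 V; V_B = 220 × 131/1153 = 24.996 V; V_C = 220 × 347/1153 = 66.210 V.
P_out = V_A I_A + V_B I_B + V_C I_C = 27.095×3.82 + 24.996×4.49 + 66.210×5.29 = 103.50 + 112.23 + 350.25 = 565.98 W.
Ideal ⇒ P_in = P_out, so I_p = P_out/V_p = 565.98/220 = 2.57 A.

I_p ≈ 2.57 A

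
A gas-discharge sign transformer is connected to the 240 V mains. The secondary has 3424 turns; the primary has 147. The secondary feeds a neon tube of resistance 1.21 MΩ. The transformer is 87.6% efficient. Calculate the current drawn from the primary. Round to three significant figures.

I_p ≈ 0.123 A

V_s = 240 × 3424/147 = 5590.2 V.
I_s = V_s/R = 5590.2/(1.21×10^6) = 0.0046200 A.
P_out = V_s I_s = 5590.2 × 0.0046200 = 25.827 W.
P_in = P_out/η = 25.827/0.876 = 29.483 W.
I_p = P_in/V_p = 29.483/240 = 0.123 A.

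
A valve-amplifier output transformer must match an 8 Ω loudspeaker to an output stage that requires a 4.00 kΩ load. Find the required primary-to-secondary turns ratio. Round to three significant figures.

N_p/N_s ≈ 22.4

Z_p/Z_s = (N_p/N_s)², so N_p/N_s = √(4000/8) = √500 = 22.4.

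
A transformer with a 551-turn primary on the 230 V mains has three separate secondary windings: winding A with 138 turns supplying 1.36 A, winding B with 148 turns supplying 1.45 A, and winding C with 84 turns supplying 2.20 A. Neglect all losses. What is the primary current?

I_p ≈ 1.07 A

V_A = 230 × 138/551 = 57.604 V; V_B = 230 × 148/551 = 61.779 V; V_C = 230 × 84/551 = 35.064 V.
P_out = V_A I_A + V_B I_B + V_C I_C = 57.604×1.36 + 61.779×1.45 + 35.064×2.20 = 78.342 + 89.579 + 77.140 = 245.06 W.
Ideal ⇒ P_in = P_out, so I_p = P_out/V_p = 245.06/230 = 1.07 A.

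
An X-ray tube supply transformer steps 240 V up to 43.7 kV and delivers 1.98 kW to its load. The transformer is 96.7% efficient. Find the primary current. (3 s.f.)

P_in = P_out/η = 1980/0.967 = 2047.6 W.
I_p = P_in/V_p = 2047.6/240 = 8.53 A.

I_p ≈ 8.53 A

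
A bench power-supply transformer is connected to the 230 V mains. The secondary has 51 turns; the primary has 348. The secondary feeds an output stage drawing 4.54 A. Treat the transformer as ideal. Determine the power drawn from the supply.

I_p = I_s × N_s/N_p = 4.54 × 51/348 = 0.66534 A.
P = V_p I_p = 230 × 0.66534 = 153 W.

P ≈ 153 W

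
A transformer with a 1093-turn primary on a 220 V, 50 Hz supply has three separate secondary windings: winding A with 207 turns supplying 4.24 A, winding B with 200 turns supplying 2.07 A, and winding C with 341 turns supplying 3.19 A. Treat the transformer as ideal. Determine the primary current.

I_p ≈ 2.18 A

V_A = 220 × 207/1093 = 41.665 V; V_B = 220 × 200/1093 = 40.256 V; V_C = 220 × 341/1093 = 68.637 V.
P_out = V_A I_A + V_B I_B + V_C I_C = 41.665×4.24 + 40.256×2.07 + 68.637×3.19 = 176.66 + 83.330 + 218.95 = 478.94 W.
Ideal ⇒ P_in = P_out, so I_p = P_out/V_p = 478.94/220 = 2.18 A.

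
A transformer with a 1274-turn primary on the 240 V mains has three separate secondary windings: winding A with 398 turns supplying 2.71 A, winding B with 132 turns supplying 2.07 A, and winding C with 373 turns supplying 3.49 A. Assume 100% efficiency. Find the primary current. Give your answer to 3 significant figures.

V_A = 240 × 398/1274 = 74.976 V; V_B = 240 × 132/1274 = 24.867 V; V_C = 240 × 373/1274 = 70.267 V.
P_out = V_A I_A + V_B I_B + V_C I_C = 74.976×2.71 + 24.867×2.07 + 70.267×3.49 = 203.19 + 51.474 + 245.23 = 499.89 W.
Ideal ⇒ P_in = P_out, so I_p = P_out/V_p = 499.89/240 = 2.08 A.

I_p ≈ 2.08 A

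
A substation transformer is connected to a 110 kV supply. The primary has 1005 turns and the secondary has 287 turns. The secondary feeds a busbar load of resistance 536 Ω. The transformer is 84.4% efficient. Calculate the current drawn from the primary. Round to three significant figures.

V_s = 110000 × 287/1005 = 31413 V.
I_s = V_s/R = 31413/536 = 58.606 A.
P_out = V_s I_s = 31413 × 58.606 = 1.8410×10^6 W.
P_in = P_out/η = 1.8410×10^6/0.844 = 2.1813×10^6 W.
I_p = P_in/V_p = 2.1813×10^6/110000 = 19.8 A.

I_p ≈ 19.8 A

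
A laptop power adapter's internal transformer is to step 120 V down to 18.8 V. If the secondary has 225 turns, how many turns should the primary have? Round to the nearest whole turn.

N_p/N_s = V_p/V_s, so N_p = 225 × 120/18.8 = 1436.2 ≈ 1436 turns.

N_p = 1436 turns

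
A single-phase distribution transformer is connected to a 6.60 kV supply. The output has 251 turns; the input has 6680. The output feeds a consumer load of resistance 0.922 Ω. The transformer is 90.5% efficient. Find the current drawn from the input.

I_in ≈ 11.2 A

V_out = 6600 × 251/6680 = 247.99 V.
I_out = V_out/R = 247.99/0.922 = 268.97 A.
P_out = V_out I_out = 247.99 × 268.97 = 66704 W.
P_in = P_out/η = 66704/0.905 = 73706 W.
I_in = P_in/V_in = 73706/6600 = 11.2 A.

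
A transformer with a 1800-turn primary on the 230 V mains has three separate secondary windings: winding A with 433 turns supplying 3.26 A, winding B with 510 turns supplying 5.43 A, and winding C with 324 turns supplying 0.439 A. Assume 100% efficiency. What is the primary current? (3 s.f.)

V_A = 230 × 433/1800 = 55.328 V; V_B = 230 × 510/1800 = 65.167 V; V_C = 230 × 324/1800 = 41.400 V.
P_out = V_A I_A + V_B I_B + V_C I_C = 55.328×3.26 + 65.167×5.43 + 41.400×0.439 = 180.37 + 353.86 + 18.175 = 552.40 W.
Ideal ⇒ P_in = P_out, so I_p = P_out/V_p = 552.40/230 = 2.40 A.

I_p ≈ 2.40 A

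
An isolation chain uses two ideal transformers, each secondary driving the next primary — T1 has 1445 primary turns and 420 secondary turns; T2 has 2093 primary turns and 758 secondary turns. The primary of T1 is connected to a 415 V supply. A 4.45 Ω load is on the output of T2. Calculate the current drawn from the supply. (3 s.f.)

I_supply ≈ 1.03 A

Secondary of T1: V = 415.00 × 420/1445 = 120.62 V.
Secondary of T2: V = 120.62 × 758/2093 = 43.685 V.
I_load = 43.685/4.45 = 9.8168 A, so P_out = 43.685 × 9.8168 = 428.84 W.
All ideal ⇒ P_in = P_out, so I_supply = 428.84/415 = 1.03 A.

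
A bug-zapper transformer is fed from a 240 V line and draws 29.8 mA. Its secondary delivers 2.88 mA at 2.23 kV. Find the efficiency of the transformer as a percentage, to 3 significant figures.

P_in = 240 × 0.0298 = 7.15200 W.
P_out = 2230 × 0.00288 = 6.42240 W.
η = P_out/P_in = 6.42240/7.15200 = 0.898.

η ≈ 89.8%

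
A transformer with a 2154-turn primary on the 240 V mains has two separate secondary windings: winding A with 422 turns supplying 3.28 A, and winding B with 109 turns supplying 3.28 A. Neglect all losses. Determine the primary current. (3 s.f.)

I_p ≈ 0.809 A

V_A = 240 × 422/2154 = 47.019 V; V_B = 240 × 109/2154 = 12.145 V.
P_out = V_A I_A + V_B I_B = 47.019×3.28 + 12.145×3.28 = 154.22 + 39.835 = 194.06 W.
Ideal ⇒ P_in = P_out, so I_p = P_out/V_p = 194.06/240 = 0.809 A.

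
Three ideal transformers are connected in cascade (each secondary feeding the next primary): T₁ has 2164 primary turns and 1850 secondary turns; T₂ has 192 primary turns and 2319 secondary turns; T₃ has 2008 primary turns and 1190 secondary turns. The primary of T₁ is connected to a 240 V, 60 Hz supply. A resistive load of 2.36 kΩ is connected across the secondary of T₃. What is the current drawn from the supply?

Secondary of T₁: V = 240.00 × 1850/2164 = 205.18 V.
Secondary of T₂: V = 205.18 × 2319/192 = 2478.1 V.
Secondary of T₃: V = 2478.1 × 1190/2008 = 1468.6 V.
I_load = 1468.6/2360 = 0.62230 A, so P_out = 1468.6 × 0.62230 = 913.91 W.
All ideal ⇒ P_in = P_out, so I_supply = 913.91/240 = 3.81 A.

I_supply ≈ 3.81 A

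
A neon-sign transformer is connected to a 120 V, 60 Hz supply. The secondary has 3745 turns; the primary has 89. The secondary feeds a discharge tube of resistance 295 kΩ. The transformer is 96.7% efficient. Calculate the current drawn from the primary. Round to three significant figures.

I_p ≈ 0.745 A

V_s = 120 × 3745/89 = 5049.4 V.
I_s = V_s/R = 5049.4/295000 = 0.017117 A.
P_out = V_s I_s = 5049.4 × 0.017117 = 86.430 W.
P_in = P_out/η = 86.430/0.967 = 89.379 W.
I_p = P_in/V_p = 89.379/120 = 0.745 A.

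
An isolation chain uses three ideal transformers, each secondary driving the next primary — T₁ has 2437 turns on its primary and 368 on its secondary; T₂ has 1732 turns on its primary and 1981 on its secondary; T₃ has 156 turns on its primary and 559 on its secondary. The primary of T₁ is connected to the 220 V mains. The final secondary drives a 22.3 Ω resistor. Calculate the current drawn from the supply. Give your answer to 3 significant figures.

After T₁: V = 220.00 × 368/2437 = 33.221 V.
After T₂: V = 33.221 × 1981/1732 = 37.997 V.
After T₃: V = 37.997 × 559/156 = 136.16 V.
I_load = 136.16/22.3 = 6.1057 A, so P_out = 136.16 × 6.1057 = 831.33 W.
All ideal ⇒ P_in = P_out, so I_supply = 831.33/220 = 3.78 A.

I_supply ≈ 3.78 A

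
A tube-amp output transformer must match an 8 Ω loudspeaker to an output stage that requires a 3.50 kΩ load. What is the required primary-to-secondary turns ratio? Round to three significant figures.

Z_p/Z_s = (N_p/N_s)², so N_p/N_s = √(3500/8) = √438 = 20.9.

N_p/N_s ≈ 20.9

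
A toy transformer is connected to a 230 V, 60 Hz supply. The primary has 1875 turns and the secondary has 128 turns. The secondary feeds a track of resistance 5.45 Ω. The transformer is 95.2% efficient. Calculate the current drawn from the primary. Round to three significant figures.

I_p ≈ 0.207 A

V_s = 230 × 128/1875 = 15.701 V.
I_s = V_s/R = 15.701/5.45 = 2.8810 A.
P_out = V_s I_s = 15.701 × 2.8810 = 45.235 W.
P_in = P_out/η = 45.235/0.952 = 47.516 W.
I_p = P_in/V_p = 47.516/230 = 0.207 A.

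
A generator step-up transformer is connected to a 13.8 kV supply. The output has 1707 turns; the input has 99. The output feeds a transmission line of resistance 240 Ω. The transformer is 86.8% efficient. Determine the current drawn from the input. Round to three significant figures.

I_in ≈ 19700 A

V_out = 13800 × 1707/99 = 237950 V.
I_out = V_out/R = 237950/240 = 991.44 A.
P_out = V_out I_out = 237950 × 991.44 = 2.3591×10^8 W.
P_in = P_out/η = 2.3591×10^8/0.868 = 2.7178×10^8 W.
I_in = P_in/V_in = 2.7178×10^8/13800 = 19700 A.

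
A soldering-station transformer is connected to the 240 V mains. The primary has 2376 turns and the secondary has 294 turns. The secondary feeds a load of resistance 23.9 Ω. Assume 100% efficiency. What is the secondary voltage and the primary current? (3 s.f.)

V_s = V_p × N_s/N_p = 240 × 294/2376 = 29.697 V.
I_s = V_s/R = 29.697/23.9 = 1.2426 A.
I_p = I_s × N_s/N_p = 1.2426 × 294/2376 = 0.154 A.

V_s ≈ 29.7 V, I_p ≈ 0.154 A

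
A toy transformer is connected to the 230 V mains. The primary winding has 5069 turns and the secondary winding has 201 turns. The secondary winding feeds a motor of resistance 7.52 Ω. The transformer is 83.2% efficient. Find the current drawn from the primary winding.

V_s = 230 × 201/5069 = 9.1201 V.
I_s = V_s/R = 9.1201/7.52 = 1.2128 A.
P_out = V_s I_s = 9.1201 × 1.2128 = 11.061 W.
P_in = P_out/η = 11.061/0.832 = 13.294 W.
I_p = P_in/V_p = 13.294/230 = 0.0578 A.

I_p ≈ 0.0578 A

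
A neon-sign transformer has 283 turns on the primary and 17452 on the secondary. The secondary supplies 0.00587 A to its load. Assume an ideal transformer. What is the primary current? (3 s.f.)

For an ideal transformer I_p/I_s = N_s/N_p, so I_p = 0.00587 × 17452/283 = 0.362 A.

I_p ≈ 0.362 A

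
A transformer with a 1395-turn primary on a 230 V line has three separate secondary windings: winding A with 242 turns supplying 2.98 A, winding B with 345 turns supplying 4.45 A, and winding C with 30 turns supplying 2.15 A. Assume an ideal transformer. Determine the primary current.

I_p ≈ 1.66 A

V_A = 230 × 242/1395 = 39.900 V; V_B = 230 × 345/1395 = 56.882 V; V_C = 230 × 30/1395 = 4.9462 V.
P_out = V_A I_A + V_B I_B + V_C I_C = 39.900×2.98 + 56.882×4.45 + 4.9462×2.15 = 118.90 + 253.12 + 10.634 = 382.66 W.
Ideal ⇒ P_in = P_out, so I_p = P_out/V_p = 382.66/230 = 1.66 A.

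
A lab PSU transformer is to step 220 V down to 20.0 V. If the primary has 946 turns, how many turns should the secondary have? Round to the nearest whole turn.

N_s = 86 turns

N_s/N_p = V_s/V_p, so N_s = 946 × 20.0/220 = 86.0 ≈ 86 turns.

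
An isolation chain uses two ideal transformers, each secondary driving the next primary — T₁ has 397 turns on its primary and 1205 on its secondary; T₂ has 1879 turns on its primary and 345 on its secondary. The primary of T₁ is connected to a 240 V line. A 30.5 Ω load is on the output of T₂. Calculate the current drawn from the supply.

Secondary of T₁: V = 240.00 × 1205/397 = 728.46 V.
Secondary of T₂: V = 728.46 × 345/1879 = 133.75 V.
I_load = 133.75/30.5 = 4.3853 A, so P_out = 133.75 × 4.3853 = 586.54 W.
All ideal ⇒ P_in = P_out, so I_supply = 586.54/240 = 2.44 A.

I_supply ≈ 2.44 A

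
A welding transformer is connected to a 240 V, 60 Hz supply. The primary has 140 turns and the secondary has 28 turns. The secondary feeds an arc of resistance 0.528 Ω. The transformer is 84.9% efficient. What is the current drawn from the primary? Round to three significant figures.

V_s = 240 × 28/140 = 48.000 V.
I_s = V_s/R = 48.000/0.528 = 90.909 A.
P_out = V_s I_s = 48.000 × 90.909 = 4363.6 W.
P_in = P_out/η = 4363.6/0.849 = 5139.7 W.
I_p = P_in/V_p = 5139.7/240 = 21.4 A.

I_p ≈ 21.4 A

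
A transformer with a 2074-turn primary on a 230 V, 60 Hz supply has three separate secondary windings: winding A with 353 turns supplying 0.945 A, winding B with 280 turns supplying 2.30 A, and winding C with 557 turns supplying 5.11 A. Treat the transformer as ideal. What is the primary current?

V_A = 230 × 353/2074 = 39.147 V; V_B = 230 × 280/2074 = 31.051 V; V_C = 230 × 557/2074 = 61.770 V.
P_out = V_A I_A + V_B I_B + V_C I_C = 39.147×0.945 + 31.051×2.30 + 61.770×5.11 = 36.994 + 71.418 + 315.64 = 424.05 W.
Ideal ⇒ P_in = P_out, so I_p = P_out/V_p = 424.05/230 = 1.84 A.

I_p ≈ 1.84 A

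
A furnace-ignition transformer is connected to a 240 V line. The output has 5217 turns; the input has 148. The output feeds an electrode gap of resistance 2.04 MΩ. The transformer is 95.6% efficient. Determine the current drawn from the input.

V_out = 240 × 5217/148 = 8460.0 V.
I_out = V_out/R = 8460.0/(2.04×10^6) = 0.0041471 A.
P_out = V_out I_out = 8460.0 × 0.0041471 = 35.084 W.
P_in = P_out/η = 35.084/0.956 = 36.699 W.
I_in = P_in/V_in = 36.699/240 = 0.153 A.

I_in ≈ 0.153 A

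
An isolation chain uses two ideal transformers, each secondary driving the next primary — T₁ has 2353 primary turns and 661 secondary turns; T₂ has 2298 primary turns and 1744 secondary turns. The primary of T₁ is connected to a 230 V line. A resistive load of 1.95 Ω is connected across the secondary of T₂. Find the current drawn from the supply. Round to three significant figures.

After T₁: V = 230.00 × 661/2353 = 64.611 V.
After T₂: V = 64.611 × 1744/2298 = 49.035 V.
I_load = 49.035/1.95 = 25.146 A, so P_out = 49.035 × 25.146 = 1233.0 W.
All ideal ⇒ P_in = P_out, so I_supply = 1233.0/230 = 5.36 A.

I_supply ≈ 5.36 A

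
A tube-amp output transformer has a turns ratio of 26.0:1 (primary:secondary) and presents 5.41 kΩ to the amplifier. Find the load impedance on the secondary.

Z_s = Z_p/(N_p/N_s)² = 5410/26.0² = 8.00 Ω.

Z_s ≈ 8.00 Ω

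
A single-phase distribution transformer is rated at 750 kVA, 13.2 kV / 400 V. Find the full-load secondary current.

I_s = S/V_s = 750000/400 = 1880 A.

I_s ≈ 1880 A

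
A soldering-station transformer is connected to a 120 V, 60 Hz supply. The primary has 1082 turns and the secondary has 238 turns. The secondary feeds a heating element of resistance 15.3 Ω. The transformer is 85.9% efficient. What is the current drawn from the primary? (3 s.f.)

I_p ≈ 0.442 A

V_s = 120 × 238/1082 = 26.396 V.
I_s = V_s/R = 26.396/15.3 = 1.7252 A.
P_out = V_s I_s = 26.396 × 1.7252 = 45.538 W.
P_in = P_out/η = 45.538/0.859 = 53.012 W.
I_p = P_in/V_p = 53.012/120 = 0.442 A.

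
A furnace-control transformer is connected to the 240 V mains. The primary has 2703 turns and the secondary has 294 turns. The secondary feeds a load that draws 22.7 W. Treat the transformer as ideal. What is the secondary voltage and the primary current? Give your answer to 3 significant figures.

V_s = V_p × N_s/N_p = 240 × 294/2703 = 26.104 V.
I_s = P/V_s = 22.7/26.104 = 0.86959 A.
I_p = I_s × N_s/N_p = 0.86959 × 294/2703 = 0.0946 A.

V_s ≈ 26.1 V, I_p ≈ 0.0946 A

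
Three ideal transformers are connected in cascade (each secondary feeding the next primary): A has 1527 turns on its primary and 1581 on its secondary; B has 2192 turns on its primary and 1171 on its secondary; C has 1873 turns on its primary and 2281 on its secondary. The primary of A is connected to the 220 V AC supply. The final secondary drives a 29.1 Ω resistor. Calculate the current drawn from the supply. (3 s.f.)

I_supply ≈ 3.43 A

After A: V = 220.00 × 1581/1527 = 227.78 V.
After B: V = 227.78 × 1171/2192 = 121.68 V.
After C: V = 121.68 × 2281/1873 = 148.19 V.
I_load = 148.19/29.1 = 5.0924 A, so P_out = 148.19 × 5.0924 = 754.65 W.
All ideal ⇒ P_in = P_out, so I_supply = 754.65/220 = 3.43 A.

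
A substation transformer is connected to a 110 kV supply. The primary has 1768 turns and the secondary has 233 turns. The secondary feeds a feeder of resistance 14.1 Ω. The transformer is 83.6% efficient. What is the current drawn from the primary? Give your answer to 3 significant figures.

I_p ≈ 162 A

V_s = 110000 × 233/1768 = 14497 V.
I_s = V_s/R = 14497/14.1 = 1028.1 A.
P_out = V_s I_s = 14497 × 1028.1 = 1.4904×10^7 W.
P_in = P_out/η = 1.4904×10^7/0.836 = 1.7828×10^7 W.
I_p = P_in/V_p = 1.7828×10^7/110000 = 162 A.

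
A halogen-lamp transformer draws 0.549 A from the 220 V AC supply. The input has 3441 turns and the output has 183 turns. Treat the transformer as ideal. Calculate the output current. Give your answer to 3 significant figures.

I_out/I_in = N_in/N_out, so I_out = 0.549 × 3441/183 = 10.3 A.

I_out ≈ 10.3 A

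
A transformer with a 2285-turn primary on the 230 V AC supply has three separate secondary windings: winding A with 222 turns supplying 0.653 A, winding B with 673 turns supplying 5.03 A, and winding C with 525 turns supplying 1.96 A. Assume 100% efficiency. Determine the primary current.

I_p ≈ 2.00 A

V_A = 230 × 222/2285 = 22.346 V; V_B = 230 × 673/2285 = 67.742 V; V_C = 230 × 525/2285 = 52.845 V.
P_out = V_A I_A + V_B I_B + V_C I_C = 22.346×0.653 + 67.742×5.03 + 52.845×1.96 = 14.592 + 340.74 + 103.58 = 458.91 W.
Ideal ⇒ P_in = P_out, so I_p = P_out/V_p = 458.91/230 = 2.00 A.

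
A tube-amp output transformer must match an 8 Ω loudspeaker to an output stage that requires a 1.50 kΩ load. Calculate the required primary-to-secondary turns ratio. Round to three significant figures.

Z_p/Z_s = (N_p/N_s)², so N_p/N_s = √(1500/8) = √188 = 13.7.

N_p/N_s ≈ 13.7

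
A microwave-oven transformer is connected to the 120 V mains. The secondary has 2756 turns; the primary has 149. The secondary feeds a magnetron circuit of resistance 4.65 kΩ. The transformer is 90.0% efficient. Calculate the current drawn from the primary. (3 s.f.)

I_p ≈ 9.81 A

V_s = 120 × 2756/149 = 2219.6 V.
I_s = V_s/R = 2219.6/4650 = 0.47733 A.
P_out = V_s I_s = 2219.6 × 0.47733 = 1059.5 W.
P_in = P_out/η = 1059.5/0.900 = 1177.2 W.
I_p = P_in/V_p = 1177.2/120 = 9.81 A.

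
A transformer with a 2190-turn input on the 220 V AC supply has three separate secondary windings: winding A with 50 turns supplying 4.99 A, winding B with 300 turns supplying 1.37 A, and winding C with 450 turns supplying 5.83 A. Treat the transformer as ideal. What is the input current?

I_in ≈ 1.50 A

V_A = 220 × 50/2190 = 5.0228 V; V_B = 220 × 300/2190 = 30.137 V; V_C = 220 × 450/2190 = 45.205 V.
P_out = V_A I_A + V_B I_B + V_C I_C = 5.0228×4.99 + 30.137×1.37 + 45.205×5.83 = 25.064 + 41.288 + 263.55 = 329.90 W.
Ideal ⇒ P_in = P_out, so I_in = P_out/V_in = 329.90/220 = 1.50 A.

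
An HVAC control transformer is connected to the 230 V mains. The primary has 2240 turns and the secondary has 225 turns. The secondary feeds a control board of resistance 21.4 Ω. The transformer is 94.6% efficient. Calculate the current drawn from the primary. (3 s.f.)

I_p ≈ 0.115 A

V_s = 230 × 225/2240 = 23.103 V.
I_s = V_s/R = 23.103/21.4 = 1.0796 A.
P_out = V_s I_s = 23.103 × 1.0796 = 24.941 W.
P_in = P_out/η = 24.941/0.946 = 26.365 W.
I_p = P_in/V_p = 26.365/230 = 0.115 A.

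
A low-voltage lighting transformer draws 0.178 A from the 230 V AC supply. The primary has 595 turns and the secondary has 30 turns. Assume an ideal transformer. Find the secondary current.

I_s/I_p = N_p/N_s, so I_s = 0.178 × 595/30 = 3.53 A.

I_s ≈ 3.53 A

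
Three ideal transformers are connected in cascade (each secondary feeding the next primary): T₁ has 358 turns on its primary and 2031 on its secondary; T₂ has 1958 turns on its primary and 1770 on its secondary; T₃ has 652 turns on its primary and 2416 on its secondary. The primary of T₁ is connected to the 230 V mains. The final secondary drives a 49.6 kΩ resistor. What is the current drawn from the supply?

Secondary of T₁: V = 230.00 × 2031/358 = 1304.8 V.
Secondary of T₂: V = 1304.8 × 1770/1958 = 1179.5 V.
Secondary of T₃: V = 1179.5 × 2416/652 = 4370.8 V.
I_load = 4370.8/49600 = 0.088122 A, so P_out = 4370.8 × 0.088122 = 385.17 W.
All ideal ⇒ P_in = P_out, so I_supply = 385.17/230 = 1.67 A.

I_supply ≈ 1.67 A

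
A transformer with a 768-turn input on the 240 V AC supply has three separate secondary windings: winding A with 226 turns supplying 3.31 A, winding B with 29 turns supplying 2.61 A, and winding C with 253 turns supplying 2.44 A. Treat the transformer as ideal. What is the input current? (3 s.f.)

V_A = 240 × 226/768 = 70.625 V; V_B = 240 × 29/768 = 9.0625 V; V_C = 240 × 253/768 = 79.062 V.
P_out = V_A I_A + V_B I_B + V_C I_C = 70.625×3.31 + 9.0625×2.61 + 79.062×2.44 = 233.77 + 23.653 + 192.91 = 450.33 W.
Ideal ⇒ P_in = P_out, so I_in = P_out/V_in = 450.33/240 = 1.88 A.

I_in ≈ 1.88 A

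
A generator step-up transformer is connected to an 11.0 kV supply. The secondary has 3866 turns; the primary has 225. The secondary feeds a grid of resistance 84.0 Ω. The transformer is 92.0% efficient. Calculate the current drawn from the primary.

I_p ≈ 42000 A

V_s = 11000 × 3866/225 = 189000 V.
I_s = V_s/R = 189000/84.0 = 2250.1 A.
P_out = V_s I_s = 189000 × 2250.1 = 4.2527×10^8 W.
P_in = P_out/η = 4.2527×10^8/0.920 = 4.6225×10^8 W.
I_p = P_in/V_p = 4.6225×10^8/11000 = 42000 A.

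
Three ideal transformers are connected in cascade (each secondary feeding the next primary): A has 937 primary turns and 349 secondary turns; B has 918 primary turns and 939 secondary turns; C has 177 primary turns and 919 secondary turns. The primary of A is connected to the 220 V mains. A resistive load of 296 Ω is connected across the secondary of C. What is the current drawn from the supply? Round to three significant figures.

Secondary of A: V = 220.00 × 349/937 = 81.942 V.
Secondary of B: V = 81.942 × 939/918 = 83.817 V.
Secondary of C: V = 83.817 × 919/177 = 435.18 V.
I_load = 435.18/296 = 1.4702 A, so P_out = 435.18 × 1.4702 = 639.82 W.
All ideal ⇒ P_in = P_out, so I_supply = 639.82/220 = 2.91 A.

I_supply ≈ 2.91 A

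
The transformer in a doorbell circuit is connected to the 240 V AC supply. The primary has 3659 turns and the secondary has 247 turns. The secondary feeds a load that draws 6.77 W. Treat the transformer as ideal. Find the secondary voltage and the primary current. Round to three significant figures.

V_s ≈ 16.2 V, I_p ≈ 0.0282 A

V_s = V_p × N_s/N_p = 240 × 247/3659 = 16.201 V.
I_s = P/V_s = 6.77/16.201 = 0.41787 A.
I_p = I_s × N_s/N_p = 0.41787 × 247/3659 = 0.0282 A.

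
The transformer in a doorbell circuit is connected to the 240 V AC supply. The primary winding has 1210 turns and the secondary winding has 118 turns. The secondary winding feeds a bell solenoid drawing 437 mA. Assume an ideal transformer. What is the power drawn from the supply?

P ≈ 10.2 W

I_p = I_s × N_s/N_p = 0.437 × 118/1210 = 0.042617 A.
P = V_p I_p = 240 × 0.042617 = 10.2 W.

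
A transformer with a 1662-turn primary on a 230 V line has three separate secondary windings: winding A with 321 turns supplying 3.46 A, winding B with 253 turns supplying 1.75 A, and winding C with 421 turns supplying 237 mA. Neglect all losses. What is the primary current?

V_A = 230 × 321/1662 = 44.422 V; V_B = 230 × 253/1662 = 35.012 V; V_C = 230 × 421/1662 = 58.261 V.
P_out = V_A I_A + V_B I_B + V_C I_C = 44.422×3.46 + 35.012×1.75 + 58.261×0.237 = 153.70 + 61.271 + 13.808 = 228.78 W.
Ideal ⇒ P_in = P_out, so I_p = P_out/V_p = 228.78/230 = 0.995 A.

I_p ≈ 0.995 A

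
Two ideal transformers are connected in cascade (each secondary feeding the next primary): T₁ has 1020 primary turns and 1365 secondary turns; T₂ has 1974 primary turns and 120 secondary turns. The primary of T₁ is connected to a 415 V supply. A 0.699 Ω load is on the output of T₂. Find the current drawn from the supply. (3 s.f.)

I_supply ≈ 3.93 A

Secondary of T₁: V = 415.00 × 1365/1020 = 555.37 V.
Secondary of T₂: V = 555.37 × 120/1974 = 33.761 V.
I_load = 33.761/0.699 = 48.299 A, so P_out = 33.761 × 48.299 = 1630.6 W.
All ideal ⇒ P_in = P_out, so I_supply = 1630.6/415 = 3.93 A.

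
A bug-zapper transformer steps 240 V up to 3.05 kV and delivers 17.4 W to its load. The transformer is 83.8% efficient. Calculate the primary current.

P_in = P_out/η = 17.4/0.838 = 20.764 W.
I_p = P_in/V_p = 20.764/240 = 0.0865 A.

I_p ≈ 0.0865 A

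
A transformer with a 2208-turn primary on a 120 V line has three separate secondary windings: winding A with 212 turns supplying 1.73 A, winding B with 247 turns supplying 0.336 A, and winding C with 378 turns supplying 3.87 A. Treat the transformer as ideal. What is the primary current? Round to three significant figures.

V_A = 120 × 212/2208 = 11.522 V; V_B = 120 × 247/2208 = 13.424 V; V_C = 120 × 378/2208 = 20.543 V.
P_out = V_A I_A + V_B I_B + V_C I_C = 11.522×1.73 + 13.424×0.336 + 20.543×3.87 = 19.933 + 4.5104 + 79.503 = 103.95 W.
Ideal ⇒ P_in = P_out, so I_p = P_out/V_p = 103.95/120 = 0.866 A.

I_p ≈ 0.866 A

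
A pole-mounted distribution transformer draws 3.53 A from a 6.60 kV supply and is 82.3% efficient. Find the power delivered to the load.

P_out ≈ 19200 W

P_in = V_in I_in = 6600 × 3.53 = 23298 W.
P_out = η P_in = 0.823 × 23298 = 19200 W.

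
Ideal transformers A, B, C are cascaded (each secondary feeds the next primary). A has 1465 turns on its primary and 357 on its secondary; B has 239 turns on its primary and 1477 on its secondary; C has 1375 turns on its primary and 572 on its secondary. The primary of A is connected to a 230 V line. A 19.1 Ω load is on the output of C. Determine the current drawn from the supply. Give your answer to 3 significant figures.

I_supply ≈ 4.73 A

After A: V = 230.00 × 357/1465 = 56.048 V.
After B: V = 56.048 × 1477/239 = 346.37 V.
After C: V = 346.37 × 572/1375 = 144.09 V.
I_load = 144.09/19.1 = 7.5440 A, so P_out = 144.09 × 7.5440 = 1087.0 W.
All ideal ⇒ P_in = P_out, so I_supply = 1087.0/230 = 4.73 A.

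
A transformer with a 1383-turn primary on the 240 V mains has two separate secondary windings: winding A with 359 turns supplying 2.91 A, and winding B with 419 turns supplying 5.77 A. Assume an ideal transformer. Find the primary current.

V_A = 240 × 359/1383 = 62.299 V; V_B = 240 × 419/1383 = 72.711 V.
P_out = V_A I_A + V_B I_B = 62.299×2.91 + 72.711×5.77 = 181.29 + 419.55 = 600.84 W.
Ideal ⇒ P_in = P_out, so I_p = P_out/V_p = 600.84/240 = 2.50 A.

I_p ≈ 2.50 A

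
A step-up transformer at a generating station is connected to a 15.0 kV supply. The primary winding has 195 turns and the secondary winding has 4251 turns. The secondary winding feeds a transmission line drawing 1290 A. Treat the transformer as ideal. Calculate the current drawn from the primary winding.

I_p ≈ 28100 A

For an ideal transformer I_p N_p = I_s N_s, so I_p = 1290 × 4251/195 = 28100 A.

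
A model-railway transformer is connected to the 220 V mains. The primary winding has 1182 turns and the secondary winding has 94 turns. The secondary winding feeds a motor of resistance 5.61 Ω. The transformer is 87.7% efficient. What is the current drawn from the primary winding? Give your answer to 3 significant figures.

I_p ≈ 0.283 A

V_s = 220 × 94/1182 = 17.496 V.
I_s = V_s/R = 17.496/5.61 = 3.1187 A.
P_out = V_s I_s = 17.496 × 3.1187 = 54.564 W.
P_in = P_out/η = 54.564/0.877 = 62.216 W.
I_p = P_in/V_p = 62.216/220 = 0.283 A.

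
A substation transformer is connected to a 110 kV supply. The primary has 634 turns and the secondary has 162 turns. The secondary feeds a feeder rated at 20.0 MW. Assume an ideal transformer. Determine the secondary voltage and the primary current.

V_s ≈ 28100 V, I_p ≈ 182 A

V_s = V_p × N_s/N_p = 110000 × 162/634 = 28107 V.
I_s = P/V_s = 2.00×10^7/28107 = 711.56 A.
I_p = I_s × N_s/N_p = 711.56 × 162/634 = 182 A.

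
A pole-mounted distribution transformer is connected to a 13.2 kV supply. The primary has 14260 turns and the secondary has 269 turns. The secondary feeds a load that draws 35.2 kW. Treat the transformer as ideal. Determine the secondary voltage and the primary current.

V_s ≈ 249 V, I_p ≈ 2.67 A

V_s = V_p × N_s/N_p = 13200 × 269/14260 = 249.00 V.
I_s = P/V_s = 35200/249.00 = 141.36 A.
I_p = I_s × N_s/N_p = 141.36 × 269/14260 = 2.67 A.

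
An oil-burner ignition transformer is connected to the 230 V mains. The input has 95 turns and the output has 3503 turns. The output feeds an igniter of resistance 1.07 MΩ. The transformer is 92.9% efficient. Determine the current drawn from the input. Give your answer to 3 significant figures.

I_in ≈ 0.315 A

V_out = 230 × 3503/95 = 8480.9 V.
I_out = V_out/R = 8480.9/(1.07×10^6) = 0.0079261 A.
P_out = V_out I_out = 8480.9 × 0.0079261 = 67.221 W.
P_in = P_out/η = 67.221/0.929 = 72.358 W.
I_in = P_in/V_in = 72.358/230 = 0.315 A.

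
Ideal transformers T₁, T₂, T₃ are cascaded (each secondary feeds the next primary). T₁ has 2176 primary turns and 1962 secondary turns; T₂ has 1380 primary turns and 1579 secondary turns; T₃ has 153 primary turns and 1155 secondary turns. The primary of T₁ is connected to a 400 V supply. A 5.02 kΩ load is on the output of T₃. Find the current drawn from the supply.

Secondary of T₁: V = 400.00 × 1962/2176 = 360.66 V.
Secondary of T₂: V = 360.66 × 1579/1380 = 412.67 V.
Secondary of T₃: V = 412.67 × 1155/153 = 3115.3 V.
I_load = 3115.3/5020 = 0.62057 A, so P_out = 3115.3 × 0.62057 = 1933.2 W.
All ideal ⇒ P_in = P_out, so I_supply = 1933.2/400 = 4.83 A.

I_supply ≈ 4.83 A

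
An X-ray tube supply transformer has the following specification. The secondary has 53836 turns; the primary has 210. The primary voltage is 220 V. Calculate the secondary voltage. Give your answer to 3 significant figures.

V_s ≈ 56400 V

V_s/V_p = N_s/N_p, so V_s = 220 × 53836/210 = 56400 V.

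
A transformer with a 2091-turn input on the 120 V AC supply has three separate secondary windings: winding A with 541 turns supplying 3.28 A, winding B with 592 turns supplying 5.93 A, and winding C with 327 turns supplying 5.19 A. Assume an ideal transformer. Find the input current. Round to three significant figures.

V_A = 120 × 541/2091 = 31.047 V; V_B = 120 × 592/2091 = 33.974 V; V_C = 120 × 327/2091 = 18.766 V.
P_out = V_A I_A + V_B I_B + V_C I_C = 31.047×3.28 + 33.974×5.93 + 18.766×5.19 = 101.84 + 201.47 + 97.396 = 400.70 W.
Ideal ⇒ P_in = P_out, so I_in = P_out/V_in = 400.70/120 = 3.34 A.

I_in ≈ 3.34 A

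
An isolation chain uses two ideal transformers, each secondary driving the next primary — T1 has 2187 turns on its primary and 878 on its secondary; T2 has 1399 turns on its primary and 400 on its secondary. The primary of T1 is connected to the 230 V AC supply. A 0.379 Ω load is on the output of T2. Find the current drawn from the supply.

I_supply ≈ 8.00 A

After T1: V = 230.00 × 878/2187 = 92.337 V.
After T2: V = 92.337 × 400/1399 = 26.401 V.
I_load = 26.401/0.379 = 69.659 A, so P_out = 26.401 × 69.659 = 1839.0 W.
All ideal ⇒ P_in = P_out, so I_supply = 1839.0/230 = 8.00 A.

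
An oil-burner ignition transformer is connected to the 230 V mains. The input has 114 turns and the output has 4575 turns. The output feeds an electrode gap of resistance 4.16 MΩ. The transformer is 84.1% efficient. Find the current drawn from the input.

I_in ≈ 0.106 A

V_out = 230 × 4575/114 = 9230.3 V.
I_out = V_out/R = 9230.3/(4.16×10^6) = 0.0022188 A.
P_out = V_out I_out = 9230.3 × 0.0022188 = 20.480 W.
P_in = P_out/η = 20.480/0.841 = 24.352 W.
I_in = P_in/V_in = 24.352/230 = 0.106 A.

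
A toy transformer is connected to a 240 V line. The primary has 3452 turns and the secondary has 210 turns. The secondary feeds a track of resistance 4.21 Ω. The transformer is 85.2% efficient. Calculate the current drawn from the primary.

I_p ≈ 0.248 A

V_s = 240 × 210/3452 = 14.600 V.
I_s = V_s/R = 14.600/4.21 = 3.4680 A.
P_out = V_s I_s = 14.600 × 3.4680 = 50.633 W.
P_in = P_out/η = 50.633/0.852 = 59.429 W.
I_p = P_in/V_p = 59.429/240 = 0.248 A.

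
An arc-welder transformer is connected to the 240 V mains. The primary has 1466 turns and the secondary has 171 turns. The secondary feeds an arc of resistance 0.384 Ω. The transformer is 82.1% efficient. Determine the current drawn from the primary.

V_s = 240 × 171/1466 = 27.995 V.
I_s = V_s/R = 27.995/0.384 = 72.902 A.
P_out = V_s I_s = 27.995 × 72.902 = 2040.9 W.
P_in = P_out/η = 2040.9/0.821 = 2485.8 W.
I_p = P_in/V_p = 2485.8/240 = 10.4 A.

I_p ≈ 10.4 A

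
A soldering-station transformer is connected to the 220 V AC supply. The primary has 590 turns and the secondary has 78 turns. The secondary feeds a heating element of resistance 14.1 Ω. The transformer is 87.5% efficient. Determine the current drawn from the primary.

I_p ≈ 0.312 A

V_s = 220 × 78/590 = 29.085 V.
I_s = V_s/R = 29.085/14.1 = 2.0627 A.
P_out = V_s I_s = 29.085 × 2.0627 = 59.994 W.
P_in = P_out/η = 59.994/0.875 = 68.565 W.
I_p = P_in/V_p = 68.565/220 = 0.312 A.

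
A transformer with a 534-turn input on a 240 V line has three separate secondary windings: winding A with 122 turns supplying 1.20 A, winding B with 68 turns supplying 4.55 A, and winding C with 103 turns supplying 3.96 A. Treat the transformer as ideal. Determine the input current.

V_A = 240 × 122/534 = 54.831 V; V_B = 240 × 68/534 = 30.562 V; V_C = 240 × 103/534 = 46.292 V.
P_out = V_A I_A + V_B I_B + V_C I_C = 54.831×1.20 + 30.562×4.55 + 46.292×3.96 = 65.798 + 139.06 + 183.32 = 388.17 W.
Ideal ⇒ P_in = P_out, so I_in = P_out/V_in = 388.17/240 = 1.62 A.

I_in ≈ 1.62 A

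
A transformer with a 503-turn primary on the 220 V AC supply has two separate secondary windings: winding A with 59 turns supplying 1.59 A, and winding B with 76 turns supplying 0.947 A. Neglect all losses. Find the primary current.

V_A = 220 × 59/503 = 25.805 V; V_B = 220 × 76/503 = 33.241 V.
P_out = V_A I_A + V_B I_B = 25.805×1.59 + 33.241×0.947 = 41.030 + 31.479 = 72.509 W.
Ideal ⇒ P_in = P_out, so I_p = P_out/V_p = 72.509/220 = 0.330 A.

I_p ≈ 0.330 A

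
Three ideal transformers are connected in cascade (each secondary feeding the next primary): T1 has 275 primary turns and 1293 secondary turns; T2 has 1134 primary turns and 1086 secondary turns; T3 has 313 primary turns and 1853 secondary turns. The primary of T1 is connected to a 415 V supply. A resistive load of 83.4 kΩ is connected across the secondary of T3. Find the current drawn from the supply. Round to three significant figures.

I_supply ≈ 3.54 A

Secondary of T1: V = 415.00 × 1293/275 = 1951.3 V.
Secondary of T2: V = 1951.3 × 1086/1134 = 1868.7 V.
Secondary of T3: V = 1868.7 × 1853/313 = 11063 V.
I_load = 11063/83400 = 0.13265 A, so P_out = 11063 × 0.13265 = 1467.4 W.
All ideal ⇒ P_in = P_out, so I_supply = 1467.4/415 = 3.54 A.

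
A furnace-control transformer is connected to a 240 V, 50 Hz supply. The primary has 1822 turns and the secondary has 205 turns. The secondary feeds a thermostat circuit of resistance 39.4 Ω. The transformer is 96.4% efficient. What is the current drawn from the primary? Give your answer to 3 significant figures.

I_p ≈ 0.0800 A

V_s = 240 × 205/1822 = 27.003 V.
I_s = V_s/R = 27.003/39.4 = 0.68536 A.
P_out = V_s I_s = 27.003 × 0.68536 = 18.507 W.
P_in = P_out/η = 18.507/0.964 = 19.198 W.
I_p = P_in/V_p = 19.198/240 = 0.0800 A.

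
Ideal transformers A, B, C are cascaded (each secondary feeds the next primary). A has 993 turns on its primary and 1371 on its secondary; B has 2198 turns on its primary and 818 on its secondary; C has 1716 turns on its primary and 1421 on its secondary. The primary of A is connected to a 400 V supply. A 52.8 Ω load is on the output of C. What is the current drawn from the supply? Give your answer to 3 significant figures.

I_supply ≈ 1.37 A

Secondary of A: V = 400.00 × 1371/993 = 552.27 V.
Secondary of B: V = 552.27 × 818/2198 = 205.53 V.
Secondary of C: V = 205.53 × 1421/1716 = 170.20 V.
I_load = 170.20/52.8 = 3.2234 A, so P_out = 170.20 × 3.2234 = 548.61 W.
All ideal ⇒ P_in = P_out, so I_supply = 548.61/400 = 1.37 A.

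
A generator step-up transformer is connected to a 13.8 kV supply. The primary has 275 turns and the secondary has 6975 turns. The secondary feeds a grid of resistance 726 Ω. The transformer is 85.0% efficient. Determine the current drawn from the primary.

V_s = 13800 × 6975/275 = 350020 V.
I_s = V_s/R = 350020/726 = 482.12 A.
P_out = V_s I_s = 350020 × 482.12 = 1.6875×10^8 W.
P_in = P_out/η = 1.6875×10^8/0.850 = 1.9853×10^8 W.
I_p = P_in/V_p = 1.9853×10^8/13800 = 14400 A.

I_p ≈ 14400 A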